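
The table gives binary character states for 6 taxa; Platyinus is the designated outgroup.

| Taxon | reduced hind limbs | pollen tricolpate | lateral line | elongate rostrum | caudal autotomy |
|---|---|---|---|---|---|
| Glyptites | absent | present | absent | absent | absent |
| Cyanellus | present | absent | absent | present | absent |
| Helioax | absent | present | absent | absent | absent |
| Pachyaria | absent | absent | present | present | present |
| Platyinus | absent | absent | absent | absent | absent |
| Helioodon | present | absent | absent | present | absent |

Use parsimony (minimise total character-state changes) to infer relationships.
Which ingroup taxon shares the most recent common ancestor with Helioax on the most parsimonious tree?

The outgroup has state 'absent' for every character, so 'present' is the derived state throughout.
reduced hind limbs (derived state 'present') is shared by Cyanellus and Helioodon — a synapomorphy uniting that clade.
pollen tricolpate: derived state 'present' in Glyptites and Helioax only — synapomorphy for {Glyptites, Helioax}.
lateral line: derived state 'present' in Pachyaria only — an autapomorphy, so it tells us nothing about relationships among taxa.
elongate rostrum (derived state 'present') is shared by Cyanellus, Helioodon, and Pachyaria — a synapomorphy uniting that clade.
caudal autotomy (derived state 'present') is unique to Pachyaria (autapomorphy; uninformative for grouping).
Most parsimonious ingroup topology: (((Cyanellus,Helioodon),Pachyaria),(Glyptites,Helioax)).
Helioax and Glyptites form a cherry on this tree, so they are sister taxa.

Glyptites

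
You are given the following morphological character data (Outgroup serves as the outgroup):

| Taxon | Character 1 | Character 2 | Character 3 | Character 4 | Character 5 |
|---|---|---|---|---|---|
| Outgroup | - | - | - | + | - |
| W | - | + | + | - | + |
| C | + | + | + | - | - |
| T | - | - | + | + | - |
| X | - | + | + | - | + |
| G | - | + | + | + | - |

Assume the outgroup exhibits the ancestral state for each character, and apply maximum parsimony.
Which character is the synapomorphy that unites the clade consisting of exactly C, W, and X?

Character polarity is set by the outgroup: the derived state is whichever differs from the outgroup's state, so for Character 4 the derived state is '-', and for the remaining characters it is '+'.
Character 1 (derived state '+') is unique to C (autapomorphy; uninformative for grouping).
Character 2: derived state '+' in C, G, W, and X only — synapomorphy for {C, G, W, X}.
Character 3 (derived state '+') is shared by all ingroup taxa — unites the whole ingroup.
Character 4: derived state '-' in C, W, and X only — synapomorphy for {C, W, X}.
Character 5 (derived state '+') is shared by W and X — a synapomorphy uniting that clade.
Most parsimonious ingroup topology: ((((W,X),C),G),T).
The clade {C, W, X} is supported by Character 4: its derived state '-' occurs in exactly those taxa and in no other taxon (including the outgroup).

Character 4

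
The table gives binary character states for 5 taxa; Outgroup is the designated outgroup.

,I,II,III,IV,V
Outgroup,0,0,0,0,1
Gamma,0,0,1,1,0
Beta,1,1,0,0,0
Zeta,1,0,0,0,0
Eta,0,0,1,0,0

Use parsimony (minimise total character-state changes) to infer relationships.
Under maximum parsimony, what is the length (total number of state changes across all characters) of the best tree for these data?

5

Character polarity is set by the outgroup: the derived state is whichever differs from the outgroup's state, so for V the derived state is '0', and for the remaining characters it is '1'.
I (derived state '1') is shared by Beta and Zeta — a synapomorphy uniting that clade.
II: derived state '1' in Beta only — an autapomorphy, so it tells us nothing about relationships among taxa.
III (derived state '1') is shared by Eta and Gamma — a synapomorphy uniting that clade.
IV: derived state '1' in Gamma only — an autapomorphy, so it tells us nothing about relationships among taxa.
V (derived state '0') is shared by all ingroup taxa — unites the whole ingroup.
Most parsimonious ingroup topology: ((Gamma,Eta),(Beta,Zeta)).
Changes per character on this tree: I: 1; II: 1; III: 1; IV: 1; V: 1.
Total = 5.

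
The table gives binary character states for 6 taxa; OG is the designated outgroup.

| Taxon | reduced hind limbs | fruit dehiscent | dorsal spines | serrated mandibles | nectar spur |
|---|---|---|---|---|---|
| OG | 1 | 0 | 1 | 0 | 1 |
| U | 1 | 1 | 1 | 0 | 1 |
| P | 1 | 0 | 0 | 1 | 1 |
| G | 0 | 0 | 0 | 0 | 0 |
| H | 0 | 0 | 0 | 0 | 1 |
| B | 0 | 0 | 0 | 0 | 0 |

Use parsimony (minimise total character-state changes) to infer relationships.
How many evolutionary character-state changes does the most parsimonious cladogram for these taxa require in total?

5

Character polarity is set by the outgroup: the derived state is whichever differs from the outgroup's state, so for reduced hind limbs, dorsal spines, nectar spur the derived state is '0', and for the remaining characters it is '1'.
reduced hind limbs: derived state '0' in B, G, and H only — synapomorphy for {B, G, H}.
fruit dehiscent (derived state '1') is unique to U (autapomorphy; uninformative for grouping).
dorsal spines: derived state '0' in B, G, H, and P only — synapomorphy for {B, G, H, P}.
serrated mandibles (derived state '1') is unique to P (autapomorphy; uninformative for grouping).
nectar spur: derived state '0' in B and G only — synapomorphy for {B, G}.
Most parsimonious ingroup topology: (U,(P,((G,B),H))).
Changes per character on this tree: reduced hind limbs: 1; fruit dehiscent: 1; dorsal spines: 1; serrated mandibles: 1; nectar spur: 1.
Total = 5.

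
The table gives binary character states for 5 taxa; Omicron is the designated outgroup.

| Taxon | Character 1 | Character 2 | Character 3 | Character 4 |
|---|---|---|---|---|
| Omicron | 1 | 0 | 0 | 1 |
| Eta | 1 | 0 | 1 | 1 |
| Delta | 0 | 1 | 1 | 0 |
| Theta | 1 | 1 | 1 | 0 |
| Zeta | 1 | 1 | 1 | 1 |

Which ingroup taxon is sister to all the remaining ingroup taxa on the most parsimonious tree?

Eta

Character polarity is set by the outgroup: the derived state is whichever differs from the outgroup's state, so for Character 1, Character 4 the derived state is '0', and for the remaining characters it is '1'.
Character 1 (derived state '0') is unique to Delta (autapomorphy; uninformative for grouping).
Character 2 (derived state '1') is shared by Delta, Theta, and Zeta — a synapomorphy uniting that clade.
Character 3 (derived state '1') is shared by all ingroup taxa — unites the whole ingroup.
Only Delta and Theta show the derived state '0' for Character 4, supporting them as a clade.
Most parsimonious ingroup topology: (Eta,((Delta,Theta),Zeta)).
Eta is sister to the clade containing all other ingroup taxa, so it is the earliest-diverging (most basal) ingroup lineage.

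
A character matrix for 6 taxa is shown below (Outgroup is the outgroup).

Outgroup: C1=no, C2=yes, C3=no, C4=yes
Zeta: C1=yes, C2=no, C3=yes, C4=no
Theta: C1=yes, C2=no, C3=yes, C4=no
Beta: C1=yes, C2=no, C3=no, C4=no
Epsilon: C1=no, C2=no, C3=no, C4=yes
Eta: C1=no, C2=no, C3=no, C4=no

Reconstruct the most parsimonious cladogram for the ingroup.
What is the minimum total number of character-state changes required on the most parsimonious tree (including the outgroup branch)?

Character polarity is set by the outgroup: the derived state is whichever differs from the outgroup's state, so for C2, C4 the derived state is 'no', and for the remaining characters it is 'yes'.
C1: derived state 'yes' in Beta, Theta, and Zeta only — synapomorphy for {Beta, Theta, Zeta}.
C2 (derived state 'no') is shared by all ingroup taxa — unites the whole ingroup.
C3: derived state 'yes' in Theta and Zeta only — synapomorphy for {Theta, Zeta}.
C4 (derived state 'no') is shared by Beta, Eta, Theta, and Zeta — a synapomorphy uniting that clade.
Most parsimonious ingroup topology: ((((Zeta,Theta),Beta),Eta),Epsilon).
Changes per character on this tree: C1: 1; C2: 1; C3: 1; C4: 1.
Total = 4.

4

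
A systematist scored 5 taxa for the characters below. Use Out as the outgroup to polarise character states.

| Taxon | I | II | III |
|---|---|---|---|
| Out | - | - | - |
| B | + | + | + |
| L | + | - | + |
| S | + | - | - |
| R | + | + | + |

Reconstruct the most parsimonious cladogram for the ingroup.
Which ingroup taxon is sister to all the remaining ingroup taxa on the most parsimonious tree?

The outgroup has state '-' for every character, so '+' is the derived state throughout.
All ingroup taxa share the derived state '+' for I; it defines the ingroup but does not resolve relationships within it.
II: derived state '+' in B and R only — synapomorphy for {B, R}.
III (derived state '+') is shared by B, L, and R — a synapomorphy uniting that clade.
Most parsimonious ingroup topology: (((B,R),L),S).
S is sister to the clade containing all other ingroup taxa, so it is the earliest-diverging (most basal) ingroup lineage.

S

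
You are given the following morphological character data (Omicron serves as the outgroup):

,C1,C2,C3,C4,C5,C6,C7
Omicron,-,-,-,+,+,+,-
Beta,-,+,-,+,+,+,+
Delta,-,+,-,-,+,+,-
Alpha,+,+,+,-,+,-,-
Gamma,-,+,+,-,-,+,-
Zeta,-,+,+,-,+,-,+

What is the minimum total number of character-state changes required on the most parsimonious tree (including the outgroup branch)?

8

Character polarity is set by the outgroup: the derived state is whichever differs from the outgroup's state, so for C4, C5, C6 the derived state is '-', and for the remaining characters it is '+'.
C1 (derived state '+') is unique to Alpha (autapomorphy; uninformative for grouping).
All ingroup taxa share the derived state '+' for C2; it defines the ingroup but does not resolve relationships within it.
Only Alpha, Gamma, and Zeta show the derived state '+' for C3, supporting them as a clade.
C4 (derived state '-') is shared by Alpha, Delta, Gamma, and Zeta — a synapomorphy uniting that clade.
C5 (derived state '-') is unique to Gamma (autapomorphy; uninformative for grouping).
C6 (derived state '-') is shared by Alpha and Zeta — a synapomorphy uniting that clade.
C7 groups Beta and Zeta, which is incompatible with the clades supported by the remaining characters; treating it as convergent (homoplasy) costs fewer steps than any alternative tree.
Most parsimonious ingroup topology: (Beta,(Delta,((Alpha,Zeta),Gamma))).
Changes per character on this tree: C1: 1; C2: 1; C3: 1; C4: 1; C5: 1; C6: 1; C7: 2.
Total = 8.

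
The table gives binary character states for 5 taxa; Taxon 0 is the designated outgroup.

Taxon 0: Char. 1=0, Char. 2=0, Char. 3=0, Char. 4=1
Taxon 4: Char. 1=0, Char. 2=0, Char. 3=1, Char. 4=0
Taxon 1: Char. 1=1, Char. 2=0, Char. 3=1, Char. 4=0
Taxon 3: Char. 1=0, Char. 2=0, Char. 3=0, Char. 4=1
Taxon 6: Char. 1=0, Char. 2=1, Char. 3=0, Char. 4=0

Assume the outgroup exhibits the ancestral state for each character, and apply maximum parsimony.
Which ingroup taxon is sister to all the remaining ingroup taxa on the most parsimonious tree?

Taxon 3

Character polarity is set by the outgroup: the derived state is whichever differs from the outgroup's state, so for Char. 4 the derived state is '0', and for the remaining characters it is '1'.
Char. 1 (derived state '1') is unique to Taxon 1 (autapomorphy; uninformative for grouping).
Char. 2 (derived state '1') is unique to Taxon 6 (autapomorphy; uninformative for grouping).
Char. 3: derived state '1' in Taxon 1 and Taxon 4 only — synapomorphy for {Taxon 1, Taxon 4}.
Only Taxon 1, Taxon 4, and Taxon 6 show the derived state '0' for Char. 4, supporting them as a clade.
Most parsimonious ingroup topology: (((Taxon 4,Taxon 1),Taxon 6),Taxon 3).
Taxon 3 is sister to the clade containing all other ingroup taxa, so it is the earliest-diverging (most basal) ingroup lineage.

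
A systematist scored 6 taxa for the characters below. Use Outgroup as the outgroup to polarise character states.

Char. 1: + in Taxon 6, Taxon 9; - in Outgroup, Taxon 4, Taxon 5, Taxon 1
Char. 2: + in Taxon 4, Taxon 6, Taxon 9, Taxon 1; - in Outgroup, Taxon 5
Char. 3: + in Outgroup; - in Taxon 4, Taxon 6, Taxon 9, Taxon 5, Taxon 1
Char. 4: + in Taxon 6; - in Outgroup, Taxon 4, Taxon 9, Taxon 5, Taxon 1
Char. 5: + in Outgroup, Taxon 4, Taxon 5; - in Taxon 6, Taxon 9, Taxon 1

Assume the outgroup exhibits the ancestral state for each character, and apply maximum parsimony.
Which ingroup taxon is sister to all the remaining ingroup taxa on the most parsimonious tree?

Taxon 5

Character polarity is set by the outgroup: the derived state is whichever differs from the outgroup's state, so for Char. 3, Char. 5 the derived state is '-', and for the remaining characters it is '+'.
Only Taxon 6 and Taxon 9 show the derived state '+' for Char. 1, supporting them as a clade.
Char. 2 (derived state '+') is shared by Taxon 1, Taxon 4, Taxon 6, and Taxon 9 — a synapomorphy uniting that clade.
Char. 3 (derived state '-') is shared by all ingroup taxa — unites the whole ingroup.
Char. 4: derived state '+' in Taxon 6 only — an autapomorphy, so it tells us nothing about relationships among taxa.
Char. 5 (derived state '-') is shared by Taxon 1, Taxon 6, and Taxon 9 — a synapomorphy uniting that clade.
Most parsimonious ingroup topology: ((Taxon 4,((Taxon 6,Taxon 9),Taxon 1)),Taxon 5).
Taxon 5 is sister to the clade containing all other ingroup taxa, so it is the earliest-diverging (most basal) ingroup lineage.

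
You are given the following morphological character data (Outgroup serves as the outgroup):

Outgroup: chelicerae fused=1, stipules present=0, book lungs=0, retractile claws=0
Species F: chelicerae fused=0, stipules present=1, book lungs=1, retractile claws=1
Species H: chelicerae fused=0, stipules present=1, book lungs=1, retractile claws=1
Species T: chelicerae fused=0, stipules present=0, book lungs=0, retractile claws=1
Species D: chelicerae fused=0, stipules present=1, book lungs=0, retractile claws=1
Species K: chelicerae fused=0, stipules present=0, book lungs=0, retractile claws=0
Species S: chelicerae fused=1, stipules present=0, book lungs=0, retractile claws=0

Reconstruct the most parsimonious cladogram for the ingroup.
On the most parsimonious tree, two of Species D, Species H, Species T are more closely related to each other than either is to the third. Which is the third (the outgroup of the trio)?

Species T

Character polarity is set by the outgroup: the derived state is whichever differs from the outgroup's state, so for chelicerae fused the derived state is '0', and for the remaining characters it is '1'.
chelicerae fused: derived state '0' in Species D, Species F, Species H, Species K, and Species T only — synapomorphy for {Species D, Species F, Species H, Species K, Species T}.
stipules present (derived state '1') is shared by Species D, Species F, and Species H — a synapomorphy uniting that clade.
Only Species F and Species H show the derived state '1' for book lungs, supporting them as a clade.
Only Species D, Species F, Species H, and Species T show the derived state '1' for retractile claws, supporting them as a clade.
Most parsimonious ingroup topology: (((((Species F,Species H),Species D),Species T),Species K),Species S).
Species D and Species H share a more recent common ancestor with each other than either does with Species T, so Species T is the least closely related of the three.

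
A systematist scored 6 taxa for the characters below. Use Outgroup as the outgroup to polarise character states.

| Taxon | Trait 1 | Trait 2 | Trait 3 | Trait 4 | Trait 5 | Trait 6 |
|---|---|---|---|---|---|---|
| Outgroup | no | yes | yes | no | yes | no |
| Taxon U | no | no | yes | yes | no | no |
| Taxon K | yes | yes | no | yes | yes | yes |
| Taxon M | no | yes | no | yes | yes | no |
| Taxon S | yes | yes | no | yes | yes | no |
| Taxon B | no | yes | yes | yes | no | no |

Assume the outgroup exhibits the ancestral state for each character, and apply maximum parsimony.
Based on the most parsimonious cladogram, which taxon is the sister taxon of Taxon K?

Taxon S

Character polarity is set by the outgroup: the derived state is whichever differs from the outgroup's state, so for Trait 2, Trait 3, Trait 5 the derived state is 'no', and for the remaining characters it is 'yes'.
Trait 1 (derived state 'yes') is shared by Taxon K and Taxon S — a synapomorphy uniting that clade.
Trait 2: derived state 'no' in Taxon U only — an autapomorphy, so it tells us nothing about relationships among taxa.
Only Taxon K, Taxon M, and Taxon S show the derived state 'no' for Trait 3, supporting them as a clade.
Trait 4 (derived state 'yes') is shared by all ingroup taxa — unites the whole ingroup.
Only Taxon B and Taxon U show the derived state 'no' for Trait 5, supporting them as a clade.
Trait 6 (derived state 'yes') is unique to Taxon K (autapomorphy; uninformative for grouping).
Most parsimonious ingroup topology: ((Taxon U,Taxon B),((Taxon K,Taxon S),Taxon M)).
Taxon K and Taxon S form a cherry on this tree, so they are sister taxa.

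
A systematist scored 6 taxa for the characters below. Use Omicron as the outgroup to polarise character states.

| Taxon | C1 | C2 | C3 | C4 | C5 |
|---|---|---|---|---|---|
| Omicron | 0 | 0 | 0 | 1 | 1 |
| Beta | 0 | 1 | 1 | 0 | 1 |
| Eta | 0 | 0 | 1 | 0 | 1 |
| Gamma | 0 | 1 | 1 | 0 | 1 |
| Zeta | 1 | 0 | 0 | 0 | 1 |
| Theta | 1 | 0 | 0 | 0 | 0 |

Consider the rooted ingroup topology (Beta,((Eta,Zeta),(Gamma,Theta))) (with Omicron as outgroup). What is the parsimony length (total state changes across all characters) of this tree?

9

Map each character onto (Beta,((Eta,Zeta),(Gamma,Theta))) (rooted by Omicron) and count the minimum state changes it requires (Fitch parsimony):
C1: 2; C2: 2; C3: 3; C4: 1; C5: 1.
Total tree length = 9.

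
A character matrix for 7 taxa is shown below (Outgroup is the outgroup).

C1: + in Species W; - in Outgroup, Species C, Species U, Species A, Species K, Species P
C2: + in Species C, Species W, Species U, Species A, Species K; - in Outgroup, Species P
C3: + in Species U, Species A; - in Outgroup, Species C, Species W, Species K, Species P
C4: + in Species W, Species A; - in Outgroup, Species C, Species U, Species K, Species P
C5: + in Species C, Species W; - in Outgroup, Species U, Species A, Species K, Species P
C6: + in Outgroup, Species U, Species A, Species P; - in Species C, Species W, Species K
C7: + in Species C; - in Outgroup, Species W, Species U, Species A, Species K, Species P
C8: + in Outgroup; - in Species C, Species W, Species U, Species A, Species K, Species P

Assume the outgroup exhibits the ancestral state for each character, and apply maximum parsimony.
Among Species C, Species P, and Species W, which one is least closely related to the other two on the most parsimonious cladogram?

Species P

Character polarity is set by the outgroup: the derived state is whichever differs from the outgroup's state, so for C6, C8 the derived state is '-', and for the remaining characters it is '+'.
C1 (derived state '+') is unique to Species W (autapomorphy; uninformative for grouping).
C2: derived state '+' in Species A, Species C, Species K, Species U, and Species W only — synapomorphy for {Species A, Species C, Species K, Species U, Species W}.
C3 (derived state '+') is shared by Species A and Species U — a synapomorphy uniting that clade.
C4 (state '+') occurs in Species A and Species W but conflicts with the nesting implied by the other characters — most parsimoniously interpreted as homoplasy.
Only Species C and Species W show the derived state '+' for C5, supporting them as a clade.
C6: derived state '-' in Species C, Species K, and Species W only — synapomorphy for {Species C, Species K, Species W}.
C7: derived state '+' in Species C only — an autapomorphy, so it tells us nothing about relationships among taxa.
All ingroup taxa share the derived state '-' for C8; it defines the ingroup but does not resolve relationships within it.
Most parsimonious ingroup topology: ((((Species C,Species W),Species K),(Species U,Species A)),Species P).
Species C and Species W share a more recent common ancestor with each other than either does with Species P, so Species P is the least closely related of the three.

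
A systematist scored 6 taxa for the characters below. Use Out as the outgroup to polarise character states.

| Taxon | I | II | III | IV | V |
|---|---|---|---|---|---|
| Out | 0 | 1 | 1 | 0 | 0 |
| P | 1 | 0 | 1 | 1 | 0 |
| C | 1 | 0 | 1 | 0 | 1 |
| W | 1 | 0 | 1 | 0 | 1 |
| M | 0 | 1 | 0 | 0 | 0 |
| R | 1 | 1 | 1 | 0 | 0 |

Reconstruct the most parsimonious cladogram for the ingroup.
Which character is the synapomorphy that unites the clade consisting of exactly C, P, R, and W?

I

Character polarity is set by the outgroup: the derived state is whichever differs from the outgroup's state, so for II, III the derived state is '0', and for the remaining characters it is '1'.
I (derived state '1') is shared by C, P, R, and W — a synapomorphy uniting that clade.
II (derived state '0') is shared by C, P, and W — a synapomorphy uniting that clade.
III (derived state '0') is unique to M (autapomorphy; uninformative for grouping).
IV (derived state '1') is unique to P (autapomorphy; uninformative for grouping).
Only C and W show the derived state '1' for V, supporting them as a clade.
Most parsimonious ingroup topology: (((P,(C,W)),R),M).
The clade {C, P, R, W} is supported by I: its derived state '1' occurs in exactly those taxa and in no other taxon (including the outgroup).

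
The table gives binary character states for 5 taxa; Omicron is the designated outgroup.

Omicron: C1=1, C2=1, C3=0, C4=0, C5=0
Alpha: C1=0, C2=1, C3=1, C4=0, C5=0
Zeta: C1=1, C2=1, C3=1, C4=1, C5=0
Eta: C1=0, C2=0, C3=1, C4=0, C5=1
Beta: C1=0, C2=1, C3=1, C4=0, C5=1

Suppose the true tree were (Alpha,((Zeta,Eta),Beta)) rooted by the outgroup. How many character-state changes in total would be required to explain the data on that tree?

Map each character onto (Alpha,((Zeta,Eta),Beta)) (rooted by Omicron) and count the minimum state changes it requires (Fitch parsimony):
C1: 2; C2: 1; C3: 1; C4: 1; C5: 2.
Total tree length = 7.

7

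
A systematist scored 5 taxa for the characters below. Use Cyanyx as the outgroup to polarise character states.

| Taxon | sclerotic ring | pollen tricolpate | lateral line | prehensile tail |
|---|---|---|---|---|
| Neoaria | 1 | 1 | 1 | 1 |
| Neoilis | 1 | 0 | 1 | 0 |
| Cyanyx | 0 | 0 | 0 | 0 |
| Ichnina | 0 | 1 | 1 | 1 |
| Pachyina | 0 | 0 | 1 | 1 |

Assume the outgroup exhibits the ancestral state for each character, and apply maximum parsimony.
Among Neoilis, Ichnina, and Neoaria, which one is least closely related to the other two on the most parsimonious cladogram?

The outgroup has state '0' for every character, so '1' is the derived state throughout.
sclerotic ring (state '1') occurs in Neoaria and Neoilis but conflicts with the nesting implied by the other characters — most parsimoniously interpreted as homoplasy.
Only Ichnina and Neoaria show the derived state '1' for pollen tricolpate, supporting them as a clade.
All ingroup taxa share the derived state '1' for lateral line; it defines the ingroup but does not resolve relationships within it.
prehensile tail (derived state '1') is shared by Ichnina, Neoaria, and Pachyina — a synapomorphy uniting that clade.
Most parsimonious ingroup topology: (Neoilis,((Ichnina,Neoaria),Pachyina)).
Neoaria and Ichnina share a more recent common ancestor with each other than either does with Neoilis, so Neoilis is the least closely related of the three.

Neoilis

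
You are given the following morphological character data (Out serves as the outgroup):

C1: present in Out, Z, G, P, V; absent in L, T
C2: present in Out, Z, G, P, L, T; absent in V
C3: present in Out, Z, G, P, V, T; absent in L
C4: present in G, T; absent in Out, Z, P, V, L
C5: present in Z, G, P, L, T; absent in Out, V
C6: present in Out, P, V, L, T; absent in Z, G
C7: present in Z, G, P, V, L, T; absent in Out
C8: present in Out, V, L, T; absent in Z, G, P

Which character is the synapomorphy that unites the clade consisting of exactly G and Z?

Character polarity is set by the outgroup: the derived state is whichever differs from the outgroup's state, so for C1, C2, C3, C6, C8 the derived state is 'absent', and for the remaining characters it is 'present'.
C1 (derived state 'absent') is shared by L and T — a synapomorphy uniting that clade.
C2: derived state 'absent' in V only — an autapomorphy, so it tells us nothing about relationships among taxa.
C3 (derived state 'absent') is unique to L (autapomorphy; uninformative for grouping).
C4 groups G and T, which is incompatible with the clades supported by the remaining characters; treating it as convergent (homoplasy) costs fewer steps than any alternative tree.
C5: derived state 'present' in G, L, P, T, and Z only — synapomorphy for {G, L, P, T, Z}.
Only G and Z show the derived state 'absent' for C6, supporting them as a clade.
All ingroup taxa share the derived state 'present' for C7; it defines the ingroup but does not resolve relationships within it.
C8 (derived state 'absent') is shared by G, P, and Z — a synapomorphy uniting that clade.
Most parsimonious ingroup topology: ((((Z,G),P),(L,T)),V).
The clade {G, Z} is supported by C6: its derived state 'absent' occurs in exactly those taxa and in no other taxon (including the outgroup).

C6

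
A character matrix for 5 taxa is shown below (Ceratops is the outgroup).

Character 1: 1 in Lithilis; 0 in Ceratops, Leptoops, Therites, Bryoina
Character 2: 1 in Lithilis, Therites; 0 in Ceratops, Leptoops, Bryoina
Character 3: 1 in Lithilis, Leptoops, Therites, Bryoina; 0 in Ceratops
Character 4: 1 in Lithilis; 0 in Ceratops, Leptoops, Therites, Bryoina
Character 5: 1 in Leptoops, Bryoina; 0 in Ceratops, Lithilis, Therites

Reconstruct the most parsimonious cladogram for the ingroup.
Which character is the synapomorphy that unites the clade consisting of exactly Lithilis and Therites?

Character 2

The outgroup has state '0' for every character, so '1' is the derived state throughout.
Character 1 (derived state '1') is unique to Lithilis (autapomorphy; uninformative for grouping).
Only Lithilis and Therites show the derived state '1' for Character 2, supporting them as a clade.
Character 3 (derived state '1') is shared by all ingroup taxa — unites the whole ingroup.
Character 4: derived state '1' in Lithilis only — an autapomorphy, so it tells us nothing about relationships among taxa.
Character 5 (derived state '1') is shared by Bryoina and Leptoops — a synapomorphy uniting that clade.
Most parsimonious ingroup topology: ((Lithilis,Therites),(Bryoina,Leptoops)).
The clade {Lithilis, Therites} is supported by Character 2: its derived state '1' occurs in exactly those taxa and in no other taxon (including the outgroup).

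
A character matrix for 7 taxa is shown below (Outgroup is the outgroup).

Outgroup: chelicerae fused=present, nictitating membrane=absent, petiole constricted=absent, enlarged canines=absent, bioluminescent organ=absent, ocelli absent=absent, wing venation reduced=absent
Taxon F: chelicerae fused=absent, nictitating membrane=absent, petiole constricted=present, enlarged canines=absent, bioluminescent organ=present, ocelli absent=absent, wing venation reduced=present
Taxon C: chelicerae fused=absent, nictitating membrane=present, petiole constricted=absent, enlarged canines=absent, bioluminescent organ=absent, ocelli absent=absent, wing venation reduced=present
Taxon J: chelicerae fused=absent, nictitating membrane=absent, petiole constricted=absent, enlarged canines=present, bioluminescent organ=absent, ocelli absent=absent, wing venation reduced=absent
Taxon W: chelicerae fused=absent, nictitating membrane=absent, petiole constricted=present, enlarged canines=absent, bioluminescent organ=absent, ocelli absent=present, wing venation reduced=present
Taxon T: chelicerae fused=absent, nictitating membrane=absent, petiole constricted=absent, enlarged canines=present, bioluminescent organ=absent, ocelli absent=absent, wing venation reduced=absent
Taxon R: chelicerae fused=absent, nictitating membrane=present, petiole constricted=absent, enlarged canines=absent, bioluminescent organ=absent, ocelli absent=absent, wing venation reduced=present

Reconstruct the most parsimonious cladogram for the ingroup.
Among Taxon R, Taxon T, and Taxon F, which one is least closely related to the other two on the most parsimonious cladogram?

Taxon T

Character polarity is set by the outgroup: the derived state is whichever differs from the outgroup's state, so for chelicerae fused the derived state is 'absent', and for the remaining characters it is 'present'.
All ingroup taxa share the derived state 'absent' for chelicerae fused; it defines the ingroup but does not resolve relationships within it.
nictitating membrane: derived state 'present' in Taxon C and Taxon R only — synapomorphy for {Taxon C, Taxon R}.
Only Taxon F and Taxon W show the derived state 'present' for petiole constricted, supporting them as a clade.
enlarged canines (derived state 'present') is shared by Taxon J and Taxon T — a synapomorphy uniting that clade.
bioluminescent organ (derived state 'present') is unique to Taxon F (autapomorphy; uninformative for grouping).
ocelli absent: derived state 'present' in Taxon W only — an autapomorphy, so it tells us nothing about relationships among taxa.
wing venation reduced: derived state 'present' in Taxon C, Taxon F, Taxon R, and Taxon W only — synapomorphy for {Taxon C, Taxon F, Taxon R, Taxon W}.
Most parsimonious ingroup topology: (((Taxon F,Taxon W),(Taxon C,Taxon R)),(Taxon J,Taxon T)).
Taxon F and Taxon R share a more recent common ancestor with each other than either does with Taxon T, so Taxon T is the least closely related of the three.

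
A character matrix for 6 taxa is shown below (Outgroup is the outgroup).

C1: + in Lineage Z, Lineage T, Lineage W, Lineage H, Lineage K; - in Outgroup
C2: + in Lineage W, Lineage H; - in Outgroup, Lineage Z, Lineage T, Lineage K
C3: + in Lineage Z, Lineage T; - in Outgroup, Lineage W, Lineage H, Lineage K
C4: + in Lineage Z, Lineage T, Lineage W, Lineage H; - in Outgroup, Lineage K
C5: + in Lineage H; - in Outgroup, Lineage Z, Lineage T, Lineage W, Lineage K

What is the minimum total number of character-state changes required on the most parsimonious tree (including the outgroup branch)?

The outgroup has state '-' for every character, so '+' is the derived state throughout.
All ingroup taxa share the derived state '+' for C1; it defines the ingroup but does not resolve relationships within it.
C2 (derived state '+') is shared by Lineage H and Lineage W — a synapomorphy uniting that clade.
C3: derived state '+' in Lineage T and Lineage Z only — synapomorphy for {Lineage T, Lineage Z}.
C4: derived state '+' in Lineage H, Lineage T, Lineage W, and Lineage Z only — synapomorphy for {Lineage H, Lineage T, Lineage W, Lineage Z}.
C5: derived state '+' in Lineage H only — an autapomorphy, so it tells us nothing about relationships among taxa.
Most parsimonious ingroup topology: (((Lineage Z,Lineage T),(Lineage W,Lineage H)),Lineage K).
Changes per character on this tree: C1: 1; C2: 1; C3: 1; C4: 1; C5: 1.
Total = 5.

5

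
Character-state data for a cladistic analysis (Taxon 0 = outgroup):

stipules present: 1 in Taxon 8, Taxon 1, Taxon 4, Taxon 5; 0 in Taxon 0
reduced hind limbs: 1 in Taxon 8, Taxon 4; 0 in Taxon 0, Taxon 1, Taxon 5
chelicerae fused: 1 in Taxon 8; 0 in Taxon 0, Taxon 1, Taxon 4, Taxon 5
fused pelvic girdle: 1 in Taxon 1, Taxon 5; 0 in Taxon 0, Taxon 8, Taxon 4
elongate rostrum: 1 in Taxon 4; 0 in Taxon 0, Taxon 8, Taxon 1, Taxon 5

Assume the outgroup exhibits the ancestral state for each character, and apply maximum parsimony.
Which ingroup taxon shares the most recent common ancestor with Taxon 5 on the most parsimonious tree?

The outgroup has state '0' for every character, so '1' is the derived state throughout.
stipules present (derived state '1') is shared by all ingroup taxa — unites the whole ingroup.
reduced hind limbs: derived state '1' in Taxon 4 and Taxon 8 only — synapomorphy for {Taxon 4, Taxon 8}.
chelicerae fused (derived state '1') is unique to Taxon 8 (autapomorphy; uninformative for grouping).
fused pelvic girdle (derived state '1') is shared by Taxon 1 and Taxon 5 — a synapomorphy uniting that clade.
elongate rostrum: derived state '1' in Taxon 4 only — an autapomorphy, so it tells us nothing about relationships among taxa.
Most parsimonious ingroup topology: ((Taxon 8,Taxon 4),(Taxon 1,Taxon 5)).
Taxon 5 and Taxon 1 form a cherry on this tree, so they are sister taxa.

Taxon 1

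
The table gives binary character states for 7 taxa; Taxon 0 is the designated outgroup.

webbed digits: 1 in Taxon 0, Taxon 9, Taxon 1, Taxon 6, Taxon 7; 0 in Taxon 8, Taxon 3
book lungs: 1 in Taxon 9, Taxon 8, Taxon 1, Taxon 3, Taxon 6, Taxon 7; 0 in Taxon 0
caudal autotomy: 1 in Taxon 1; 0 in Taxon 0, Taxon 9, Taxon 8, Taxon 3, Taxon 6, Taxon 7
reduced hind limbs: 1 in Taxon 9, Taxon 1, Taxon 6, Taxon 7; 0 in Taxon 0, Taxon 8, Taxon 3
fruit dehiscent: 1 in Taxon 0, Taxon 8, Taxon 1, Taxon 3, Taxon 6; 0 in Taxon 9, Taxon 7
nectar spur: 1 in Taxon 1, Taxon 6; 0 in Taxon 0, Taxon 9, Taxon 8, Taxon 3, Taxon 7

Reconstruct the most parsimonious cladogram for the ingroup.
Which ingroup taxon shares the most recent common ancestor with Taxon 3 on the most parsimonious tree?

Character polarity is set by the outgroup: the derived state is whichever differs from the outgroup's state, so for webbed digits, fruit dehiscent the derived state is '0', and for the remaining characters it is '1'.
Only Taxon 3 and Taxon 8 show the derived state '0' for webbed digits, supporting them as a clade.
All ingroup taxa share the derived state '1' for book lungs; it defines the ingroup but does not resolve relationships within it.
caudal autotomy: derived state '1' in Taxon 1 only — an autapomorphy, so it tells us nothing about relationships among taxa.
reduced hind limbs: derived state '1' in Taxon 1, Taxon 6, Taxon 7, and Taxon 9 only — synapomorphy for {Taxon 1, Taxon 6, Taxon 7, Taxon 9}.
fruit dehiscent: derived state '0' in Taxon 7 and Taxon 9 only — synapomorphy for {Taxon 7, Taxon 9}.
Only Taxon 1 and Taxon 6 show the derived state '1' for nectar spur, supporting them as a clade.
Most parsimonious ingroup topology: (((Taxon 9,Taxon 7),(Taxon 1,Taxon 6)),(Taxon 8,Taxon 3)).
Taxon 3 and Taxon 8 form a cherry on this tree, so they are sister taxa.

Taxon 8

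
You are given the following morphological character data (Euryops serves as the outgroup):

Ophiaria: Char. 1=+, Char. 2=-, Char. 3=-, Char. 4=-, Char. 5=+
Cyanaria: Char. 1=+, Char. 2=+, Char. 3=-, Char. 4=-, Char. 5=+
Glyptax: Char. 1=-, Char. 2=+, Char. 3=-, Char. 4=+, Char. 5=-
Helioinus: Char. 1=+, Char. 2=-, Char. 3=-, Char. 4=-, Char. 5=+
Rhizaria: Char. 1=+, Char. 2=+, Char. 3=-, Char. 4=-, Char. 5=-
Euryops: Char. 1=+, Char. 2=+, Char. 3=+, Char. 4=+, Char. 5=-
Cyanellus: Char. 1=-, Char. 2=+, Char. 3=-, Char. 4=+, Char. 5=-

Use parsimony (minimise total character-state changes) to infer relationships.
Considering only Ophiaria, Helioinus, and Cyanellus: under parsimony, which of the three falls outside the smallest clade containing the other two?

Character polarity is set by the outgroup: the derived state is whichever differs from the outgroup's state, so for Char. 1, Char. 2, Char. 3, Char. 4 the derived state is '-', and for the remaining characters it is '+'.
Char. 1: derived state '-' in Cyanellus and Glyptax only — synapomorphy for {Cyanellus, Glyptax}.
Char. 2 (derived state '-') is shared by Helioinus and Ophiaria — a synapomorphy uniting that clade.
All ingroup taxa share the derived state '-' for Char. 3; it defines the ingroup but does not resolve relationships within it.
Only Cyanaria, Helioinus, Ophiaria, and Rhizaria show the derived state '-' for Char. 4, supporting them as a clade.
Char. 5: derived state '+' in Cyanaria, Helioinus, and Ophiaria only — synapomorphy for {Cyanaria, Helioinus, Ophiaria}.
Most parsimonious ingroup topology: ((Cyanellus,Glyptax),(((Ophiaria,Helioinus),Cyanaria),Rhizaria)).
Helioinus and Ophiaria share a more recent common ancestor with each other than either does with Cyanellus, so Cyanellus is the least closely related of the three.

Cyanellus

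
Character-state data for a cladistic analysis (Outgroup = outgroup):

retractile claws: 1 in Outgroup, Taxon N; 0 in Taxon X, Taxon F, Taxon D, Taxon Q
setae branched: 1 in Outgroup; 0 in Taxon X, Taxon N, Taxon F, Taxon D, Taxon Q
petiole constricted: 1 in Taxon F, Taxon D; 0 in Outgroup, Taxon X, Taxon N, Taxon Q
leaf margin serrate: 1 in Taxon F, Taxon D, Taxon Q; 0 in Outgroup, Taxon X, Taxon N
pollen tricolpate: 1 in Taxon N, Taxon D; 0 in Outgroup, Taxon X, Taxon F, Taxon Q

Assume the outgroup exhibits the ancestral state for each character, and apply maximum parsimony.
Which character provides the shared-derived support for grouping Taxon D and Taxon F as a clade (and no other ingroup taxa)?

Character polarity is set by the outgroup: the derived state is whichever differs from the outgroup's state, so for retractile claws, setae branched the derived state is '0', and for the remaining characters it is '1'.
retractile claws (derived state '0') is shared by Taxon D, Taxon F, Taxon Q, and Taxon X — a synapomorphy uniting that clade.
All ingroup taxa share the derived state '0' for setae branched; it defines the ingroup but does not resolve relationships within it.
petiole constricted (derived state '1') is shared by Taxon D and Taxon F — a synapomorphy uniting that clade.
leaf margin serrate: derived state '1' in Taxon D, Taxon F, and Taxon Q only — synapomorphy for {Taxon D, Taxon F, Taxon Q}.
pollen tricolpate (state '1') occurs in Taxon D and Taxon N but conflicts with the nesting implied by the other characters — most parsimoniously interpreted as homoplasy.
Most parsimonious ingroup topology: ((Taxon X,((Taxon F,Taxon D),Taxon Q)),Taxon N).
The clade {Taxon D, Taxon F} is supported by petiole constricted: its derived state '1' occurs in exactly those taxa and in no other taxon (including the outgroup).

petiole constricted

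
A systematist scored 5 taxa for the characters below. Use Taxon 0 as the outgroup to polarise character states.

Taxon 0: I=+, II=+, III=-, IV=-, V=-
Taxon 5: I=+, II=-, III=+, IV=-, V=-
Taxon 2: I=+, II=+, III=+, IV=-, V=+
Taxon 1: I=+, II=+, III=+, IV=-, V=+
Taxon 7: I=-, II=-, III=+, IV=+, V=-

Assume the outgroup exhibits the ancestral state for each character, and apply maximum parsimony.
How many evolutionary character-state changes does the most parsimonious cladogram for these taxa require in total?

Character polarity is set by the outgroup: the derived state is whichever differs from the outgroup's state, so for I, II the derived state is '-', and for the remaining characters it is '+'.
I (derived state '-') is unique to Taxon 7 (autapomorphy; uninformative for grouping).
Only Taxon 5 and Taxon 7 show the derived state '-' for II, supporting them as a clade.
All ingroup taxa share the derived state '+' for III; it defines the ingroup but does not resolve relationships within it.
IV (derived state '+') is unique to Taxon 7 (autapomorphy; uninformative for grouping).
Only Taxon 1 and Taxon 2 show the derived state '+' for V, supporting them as a clade.
Most parsimonious ingroup topology: ((Taxon 5,Taxon 7),(Taxon 2,Taxon 1)).
Changes per character on this tree: I: 1; II: 1; III: 1; IV: 1; V: 1.
Total = 5.

5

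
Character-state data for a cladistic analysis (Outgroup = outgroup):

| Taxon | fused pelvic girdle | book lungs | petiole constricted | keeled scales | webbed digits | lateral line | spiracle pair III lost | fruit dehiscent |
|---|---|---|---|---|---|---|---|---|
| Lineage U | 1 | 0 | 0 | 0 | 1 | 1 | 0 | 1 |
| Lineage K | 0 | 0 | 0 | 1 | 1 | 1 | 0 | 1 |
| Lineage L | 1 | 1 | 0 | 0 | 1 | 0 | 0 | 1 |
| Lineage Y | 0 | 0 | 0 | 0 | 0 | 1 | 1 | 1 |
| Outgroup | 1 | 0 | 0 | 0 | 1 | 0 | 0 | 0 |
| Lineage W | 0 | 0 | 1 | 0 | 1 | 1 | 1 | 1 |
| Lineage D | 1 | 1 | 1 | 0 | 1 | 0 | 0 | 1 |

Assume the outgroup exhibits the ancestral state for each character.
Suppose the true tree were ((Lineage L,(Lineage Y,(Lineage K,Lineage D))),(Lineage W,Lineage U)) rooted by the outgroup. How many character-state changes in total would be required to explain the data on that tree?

Map each character onto ((Lineage L,(Lineage Y,(Lineage K,Lineage D))),(Lineage W,Lineage U)) (rooted by Outgroup) and count the minimum state changes it requires (Fitch parsimony):
fused pelvic girdle: 3; book lungs: 2; petiole constricted: 2; keeled scales: 1; webbed digits: 1; lateral line: 3; spiracle pair III lost: 2; fruit dehiscent: 1.
Total tree length = 15.

15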